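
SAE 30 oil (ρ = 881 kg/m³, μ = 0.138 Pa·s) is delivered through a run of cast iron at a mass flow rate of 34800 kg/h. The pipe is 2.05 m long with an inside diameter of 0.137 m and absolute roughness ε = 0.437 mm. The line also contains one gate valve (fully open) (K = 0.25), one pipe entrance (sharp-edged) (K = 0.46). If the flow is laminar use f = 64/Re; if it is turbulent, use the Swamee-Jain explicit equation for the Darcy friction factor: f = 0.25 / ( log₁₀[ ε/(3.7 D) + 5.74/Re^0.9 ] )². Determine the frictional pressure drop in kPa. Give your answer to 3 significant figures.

ṁ = 34800 kg/h = 34800/3600 = 9.667 kg/s.
A = πD²/4 = π(0.137)²/4 = 0.01474 m²; mean velocity V = ṁ/(ρA) = 9.667/(881 · 0.01474) = 0.7443 m/s.
Reynolds number Re = ρVD/μ = 881 · 0.7443 · 0.137 / 0.138 = 651.
Re < 2300 → laminar flow, so f = 64/Re = 64/651 = 0.09831 (the turbulent correlation is not needed).
Total minor-loss coefficient ΣK = 1·0.25 + 1·0.46 = 0.71.
ΔP = [f·L/D + ΣK]·(ρV²/2) = [0.09831·2.05/0.137 + 0.71]·(881·0.7443²/2) = [1.471 + 0.71]·244.1 = 532.3 Pa.
ΔP = 532.3 Pa = 0.532 kPa.

ΔP ≈ 0.532 kPa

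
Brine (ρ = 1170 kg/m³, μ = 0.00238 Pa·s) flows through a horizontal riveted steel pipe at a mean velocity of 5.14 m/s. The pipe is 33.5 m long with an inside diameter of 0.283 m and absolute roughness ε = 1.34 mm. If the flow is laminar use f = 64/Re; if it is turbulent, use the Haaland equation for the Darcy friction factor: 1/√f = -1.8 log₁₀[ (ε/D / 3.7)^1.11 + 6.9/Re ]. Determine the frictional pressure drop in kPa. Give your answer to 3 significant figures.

ΔP ≈ 55.0 kPa

Reynolds number Re = ρVD/μ = 1170 · 5.14 · 0.283 / 0.00238 = 7.151e+05.
Re > 4000 → turbulent. Relative roughness ε/D = 0.00134/0.283 = 0.00473. Haaland: 1/√f = -1.8 log₁₀[(0.00473/3.7)^1.11 + 6.9/7.151e+05] = -1.8 log₁₀[0.000615 + 9.65e-06] = 5.768, so f = 0.03006.
Darcy-Weisbach: ΔP = f(L/D)(ρV²/2) = 0.03006·(33.5/0.283)·(1170·5.14²/2) = 0.03006·118.4·1.546e+04 = 5.499e+04 Pa.
ΔP = 5.499e+04 Pa = 55.0 kPa.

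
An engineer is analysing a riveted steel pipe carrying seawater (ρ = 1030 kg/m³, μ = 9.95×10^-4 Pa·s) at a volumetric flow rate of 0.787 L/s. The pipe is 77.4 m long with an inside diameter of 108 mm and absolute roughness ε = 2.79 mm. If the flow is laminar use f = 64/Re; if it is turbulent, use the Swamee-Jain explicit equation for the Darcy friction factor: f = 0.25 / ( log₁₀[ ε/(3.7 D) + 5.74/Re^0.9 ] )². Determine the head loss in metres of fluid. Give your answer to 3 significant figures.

Q = 0.787 L/s = 0.787/1000 = 0.000787 m³/s.
Cross-sectional area A = πD²/4 = π(0.108)²/4 = 0.009161 m²; mean velocity V = Q/A = 0.000787/0.009161 = 0.08591 m/s.
Reynolds number Re = ρVD/μ = 1030 · 0.08591 · 0.108 / 0.000995 = 9605.
Re > 4000 → turbulent. Relative roughness ε/D = 0.00279/0.108 = 0.0258. Swamee-Jain: f = 0.25/(log₁₀[0.0258/3.7 + 5.74/9605^0.9])² = 0.25/(log₁₀[0.00698 + 0.0015])² = 0.25/(-2.072)² = 0.05825.
Darcy-Weisbach: ΔP = f(L/D)(ρV²/2) = 0.05825·(77.4/0.108)·(1030·0.08591²/2) = 0.05825·716.7·3.801 = 158.7 Pa.
Head loss h_f = ΔP/(ρg) = 158.7/(1030·9.81) = 0.0157 m.

h_f ≈ 0.0157 m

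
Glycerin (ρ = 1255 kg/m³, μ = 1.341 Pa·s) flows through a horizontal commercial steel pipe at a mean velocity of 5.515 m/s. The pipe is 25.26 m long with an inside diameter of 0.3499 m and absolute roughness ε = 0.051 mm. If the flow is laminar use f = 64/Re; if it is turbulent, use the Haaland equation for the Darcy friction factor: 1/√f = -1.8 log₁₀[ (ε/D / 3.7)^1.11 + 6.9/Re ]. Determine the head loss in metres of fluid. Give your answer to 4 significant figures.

h_f ≈ 3.966 m

Reynolds number Re = ρVD/μ = 1255 · 5.515 · 0.3499 / 1.34 = 1806.
Re < 2300 → laminar flow, so f = 64/Re = 64/1806 = 0.03544 (the turbulent correlation is not needed).
Darcy-Weisbach: ΔP = f(L/D)(ρV²/2) = 0.03544·(25.26/0.3499)·(1255·5.515²/2) = 0.03544·72.19·1.909e+04 = 4.883e+04 Pa.
Head loss h_f = ΔP/(ρg) = 4.883e+04/(1255·9.81) = 3.966 m.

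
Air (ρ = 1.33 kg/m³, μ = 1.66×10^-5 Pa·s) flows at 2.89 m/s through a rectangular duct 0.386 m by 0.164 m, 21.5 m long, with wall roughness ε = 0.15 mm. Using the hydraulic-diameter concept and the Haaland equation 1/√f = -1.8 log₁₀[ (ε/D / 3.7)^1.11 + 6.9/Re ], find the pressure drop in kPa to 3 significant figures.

Hydraulic diameter D_h = 4A/P = 4·(0.386·0.164)/(2·(0.386+0.164)) = 0.2532/1.1 = 0.2302 m.
Re = ρVD_h/μ = 1.33·2.89·0.2302/1.66e-05 = 5.33e+04.
ε/D_h = 0.00015/0.2302 = 0.000652; Haaland gives 1/√f = -1.8 log₁₀[6.8e-05+0.000129] = 6.668, so f = 0.02249.
ΔP = f(L/D_h)(ρV²/2) = 0.02249·21.5/0.2302·5.554 = 11.67 Pa.
ΔP = 0.0117 kPa.

ΔP ≈ 0.0117 kPa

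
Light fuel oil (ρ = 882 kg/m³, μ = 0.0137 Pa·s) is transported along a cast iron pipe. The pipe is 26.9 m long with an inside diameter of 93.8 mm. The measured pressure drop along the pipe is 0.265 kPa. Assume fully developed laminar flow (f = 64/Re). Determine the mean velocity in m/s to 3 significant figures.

V ≈ 0.198 m/s

For laminar flow, f = 64/Re with Re = ρVD/μ, so Darcy-Weisbach reduces to ΔP = 32μLV/D². Solving for V: V = ΔP·D²/(32μL) = 265·(0.0938)²/(32·0.0137·26.9) = 0.1977 m/s.
Check: Re = ρVD/μ = 882·0.1977·0.0938/0.0137 = 1194 < 2300, so the laminar assumption holds.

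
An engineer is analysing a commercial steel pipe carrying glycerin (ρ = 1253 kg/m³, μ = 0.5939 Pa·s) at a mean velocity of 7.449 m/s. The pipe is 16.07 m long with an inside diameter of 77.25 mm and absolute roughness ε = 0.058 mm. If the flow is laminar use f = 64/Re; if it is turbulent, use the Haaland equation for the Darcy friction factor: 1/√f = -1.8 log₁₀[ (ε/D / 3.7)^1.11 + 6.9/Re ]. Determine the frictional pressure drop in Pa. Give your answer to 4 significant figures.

Reynolds number Re = ρVD/μ = 1253 · 7.449 · 0.07725 / 0.594 = 1214.
Re < 2300 → laminar flow, so f = 64/Re = 64/1214 = 0.05272 (the turbulent correlation is not needed).
Darcy-Weisbach: ΔP = f(L/D)(ρV²/2) = 0.05272·(16.07/0.07725)·(1253·7.449²/2) = 0.05272·208·3.476e+04 = 3.812e+05 Pa.

ΔP ≈ 381200 Pa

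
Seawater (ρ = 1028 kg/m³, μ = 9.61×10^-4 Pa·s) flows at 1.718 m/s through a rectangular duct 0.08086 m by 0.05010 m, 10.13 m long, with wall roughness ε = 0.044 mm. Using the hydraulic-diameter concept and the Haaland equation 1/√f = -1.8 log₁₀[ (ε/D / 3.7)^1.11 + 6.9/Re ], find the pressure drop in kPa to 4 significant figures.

Hydraulic diameter D_h = 4A/P = 4·(0.08086·0.0501)/(2·(0.08086+0.0501)) = 0.0162/0.2619 = 0.06187 m.
Re = ρVD_h/μ = 1028·1.718·0.06187/0.000961 = 1.137e+05.
ε/D_h = 4.4e-05/0.06187 = 0.000711; Haaland gives 1/√f = -1.8 log₁₀[7.5e-05+6.07e-05] = 6.961, so f = 0.02063.
ΔP = f(L/D_h)(ρV²/2) = 0.02063·10.13/0.06187·1517 = 5126 Pa.
ΔP = 5.126 kPa.

ΔP ≈ 5.126 kPa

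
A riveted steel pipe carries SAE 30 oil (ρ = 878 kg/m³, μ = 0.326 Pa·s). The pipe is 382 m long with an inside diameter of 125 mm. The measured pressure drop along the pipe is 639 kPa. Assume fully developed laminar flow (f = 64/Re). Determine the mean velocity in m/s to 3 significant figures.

For laminar flow, f = 64/Re with Re = ρVD/μ, so Darcy-Weisbach reduces to ΔP = 32μLV/D². Solving for V: V = ΔP·D²/(32μL) = 6.39e+05·(0.125)²/(32·0.326·382) = 2.505 m/s.
Check: Re = ρVD/μ = 878·2.505·0.125/0.326 = 843.5 < 2300, so the laminar assumption holds.

V ≈ 2.51 m/s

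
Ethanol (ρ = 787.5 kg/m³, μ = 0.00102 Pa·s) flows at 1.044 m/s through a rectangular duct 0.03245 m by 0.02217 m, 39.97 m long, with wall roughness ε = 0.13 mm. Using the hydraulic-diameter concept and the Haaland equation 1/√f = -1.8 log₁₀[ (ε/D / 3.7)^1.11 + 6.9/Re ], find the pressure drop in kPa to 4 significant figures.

ΔP ≈ 22.13 kPa

Hydraulic diameter D_h = 4A/P = 4·(0.03245·0.02217)/(2·(0.03245+0.02217)) = 0.002878/0.1092 = 0.02634 m.
Re = ρVD_h/μ = 787.5·1.044·0.02634/0.00102 = 2.123e+04.
ε/D_h = 0.00013/0.02634 = 0.00493; Haaland gives 1/√f = -1.8 log₁₀[0.000644+0.000325] = 5.425, so f = 0.03398.
ΔP = f(L/D_h)(ρV²/2) = 0.03398·39.97/0.02634·429.2 = 2.213e+04 Pa.
ΔP = 22.13 kPa.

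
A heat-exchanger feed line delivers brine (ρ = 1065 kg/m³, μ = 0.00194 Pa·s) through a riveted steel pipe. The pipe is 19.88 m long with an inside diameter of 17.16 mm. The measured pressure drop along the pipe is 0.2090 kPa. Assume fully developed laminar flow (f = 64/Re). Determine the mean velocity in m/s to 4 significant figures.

For laminar flow, f = 64/Re with Re = ρVD/μ, so Darcy-Weisbach reduces to ΔP = 32μLV/D². Solving for V: V = ΔP·D²/(32μL) = 209·(0.01716)²/(32·0.00194·19.88) = 0.04987 m/s.
Check: Re = ρVD/μ = 1065·0.04987·0.01716/0.00194 = 469.8 < 2300, so the laminar assumption holds.

V ≈ 0.04987 m/s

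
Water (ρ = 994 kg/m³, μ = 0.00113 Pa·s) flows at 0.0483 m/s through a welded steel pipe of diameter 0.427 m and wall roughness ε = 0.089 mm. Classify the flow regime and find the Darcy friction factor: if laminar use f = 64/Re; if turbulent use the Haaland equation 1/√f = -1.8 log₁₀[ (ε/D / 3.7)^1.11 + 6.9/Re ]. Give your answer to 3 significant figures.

f ≈ 0.0267

Re = ρVD/μ = 994·0.0483·0.427/0.00113 = 1.814e+04.
Re > 4000 → turbulent. ε/D = 8.9e-05/0.427 = 0.000208; Haaland: 1/√f = -1.8 log₁₀[1.92e-05 + 0.00038] = 6.117, so f = 0.02672.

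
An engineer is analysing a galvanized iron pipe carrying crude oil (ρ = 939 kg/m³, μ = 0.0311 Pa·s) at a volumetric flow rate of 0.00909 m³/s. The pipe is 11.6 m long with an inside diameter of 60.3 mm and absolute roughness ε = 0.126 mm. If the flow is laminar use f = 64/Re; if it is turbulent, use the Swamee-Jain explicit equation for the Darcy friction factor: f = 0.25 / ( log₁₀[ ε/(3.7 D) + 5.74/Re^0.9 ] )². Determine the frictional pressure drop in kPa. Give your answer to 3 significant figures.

ΔP ≈ 35.6 kPa

Cross-sectional area A = πD²/4 = π(0.0603)²/4 = 0.002856 m²; mean velocity V = Q/A = 0.00909/0.002856 = 3.183 m/s.
Reynolds number Re = ρVD/μ = 939 · 3.183 · 0.0603 / 0.0311 = 5795.
Re > 4000 → turbulent. Relative roughness ε/D = 0.000126/0.0603 = 0.00209. Swamee-Jain: f = 0.25/(log₁₀[0.00209/3.7 + 5.74/5795^0.9])² = 0.25/(log₁₀[0.000565 + 0.00236])² = 0.25/(-2.535)² = 0.03892.
Darcy-Weisbach: ΔP = f(L/D)(ρV²/2) = 0.03892·(11.6/0.0603)·(939·3.183²/2) = 0.03892·192.4·4757 = 3.561e+04 Pa.
ΔP = 3.561e+04 Pa = 35.6 kPa.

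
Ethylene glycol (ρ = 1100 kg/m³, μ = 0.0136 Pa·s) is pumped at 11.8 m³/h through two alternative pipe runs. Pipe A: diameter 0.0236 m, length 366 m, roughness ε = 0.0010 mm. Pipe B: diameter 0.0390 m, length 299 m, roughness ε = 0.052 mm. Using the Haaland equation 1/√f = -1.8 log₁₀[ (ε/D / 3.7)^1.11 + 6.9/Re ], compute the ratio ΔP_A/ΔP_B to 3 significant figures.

Pipe A: V = Q/A = 0.003278/0.0004374 = 7.493 m/s; Re = 1.43e+04; ε/D = 4.24e-05; Haaland → f = 0.02811; ΔP_A = f(L/D)(ρV²/2) = 1.346e+07 Pa.
Pipe B: V = Q/A = 0.003278/0.001195 = 2.744 m/s; Re = 8655; ε/D = 0.00133; Haaland → f = 0.03377; ΔP_B = f(L/D)(ρV²/2) = 1.072e+06 Pa.
ΔP_A/ΔP_B = 1.346e+07/1.072e+06 = 12.6.

ΔP_A/ΔP_B ≈ 12.6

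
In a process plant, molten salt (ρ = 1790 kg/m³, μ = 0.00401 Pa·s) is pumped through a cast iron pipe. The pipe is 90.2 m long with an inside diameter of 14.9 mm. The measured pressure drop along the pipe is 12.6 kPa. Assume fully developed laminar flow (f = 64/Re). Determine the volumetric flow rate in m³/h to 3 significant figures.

For laminar flow, f = 64/Re with Re = ρVD/μ, so Darcy-Weisbach reduces to ΔP = 32μLV/D². Solving for V: V = ΔP·D²/(32μL) = 1.26e+04·(0.0149)²/(32·0.00401·90.2) = 0.2417 m/s.
Check: Re = ρVD/μ = 1790·0.2417·0.0149/0.00401 = 1607 < 2300, so the laminar assumption holds.
Q = V·A = 0.2417·(π/4·0.0149²) = 4.214e-05 m³/s = 0.152 m³/h.

Q ≈ 0.152 m³/h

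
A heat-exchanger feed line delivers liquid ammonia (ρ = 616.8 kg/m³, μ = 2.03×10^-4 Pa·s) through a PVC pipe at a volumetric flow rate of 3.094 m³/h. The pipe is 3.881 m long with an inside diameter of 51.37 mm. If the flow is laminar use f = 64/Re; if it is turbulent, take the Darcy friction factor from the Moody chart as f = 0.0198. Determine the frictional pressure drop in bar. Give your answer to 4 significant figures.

Q = 3.094 m³/h = 3.094/3600 = 0.0008594 m³/s.
Cross-sectional area A = πD²/4 = π(0.05137)²/4 = 0.002073 m²; mean velocity V = Q/A = 0.0008594/0.002073 = 0.4147 m/s.
Reynolds number Re = ρVD/μ = 616.8 · 0.4147 · 0.05137 / 0.000203 = 6.472e+04.
Re > 4000 → turbulent; use the Moody-chart value f = 0.0198.
Darcy-Weisbach: ΔP = f(L/D)(ρV²/2) = 0.0198·(3.881/0.05137)·(616.8·0.4147²/2) = 0.0198·75.55·53.03 = 79.33 Pa.
ΔP = 79.33 Pa = 7.933×10^-4 bar.

ΔP ≈ 7.933×10^-4 bar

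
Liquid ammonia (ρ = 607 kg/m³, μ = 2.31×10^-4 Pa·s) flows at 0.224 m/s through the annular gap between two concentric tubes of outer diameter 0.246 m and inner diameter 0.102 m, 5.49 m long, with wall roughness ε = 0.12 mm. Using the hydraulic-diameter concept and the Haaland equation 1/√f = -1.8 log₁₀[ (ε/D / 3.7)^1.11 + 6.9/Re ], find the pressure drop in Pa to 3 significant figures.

ΔP ≈ 12.6 Pa

Hydraulic diameter D_h = 4A/P = D_o - D_i = 0.246 - 0.102 = 0.144 m.
Re = ρVD_h/μ = 607·0.224·0.144/0.000231 = 8.476e+04.
ε/D_h = 0.00012/0.144 = 0.000833; Haaland gives 1/√f = -1.8 log₁₀[8.94e-05+8.14e-05] = 6.781, so f = 0.02174.
ΔP = f(L/D_h)(ρV²/2) = 0.02174·5.49/0.144·15.23 = 12.62 Pa.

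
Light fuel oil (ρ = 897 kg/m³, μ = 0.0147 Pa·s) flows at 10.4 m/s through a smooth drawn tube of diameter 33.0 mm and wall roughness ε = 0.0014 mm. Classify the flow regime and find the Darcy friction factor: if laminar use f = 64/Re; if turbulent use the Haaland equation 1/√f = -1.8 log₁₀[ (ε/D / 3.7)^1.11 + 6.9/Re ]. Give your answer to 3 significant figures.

Re = ρVD/μ = 897·10.4·0.033/0.0147 = 2.094e+04.
Re > 4000 → turbulent. ε/D = 1.4e-06/0.033 = 4.24e-05; Haaland: 1/√f = -1.8 log₁₀[3.28e-06 + 0.000329] = 6.26, so f = 0.02552.

f ≈ 0.0255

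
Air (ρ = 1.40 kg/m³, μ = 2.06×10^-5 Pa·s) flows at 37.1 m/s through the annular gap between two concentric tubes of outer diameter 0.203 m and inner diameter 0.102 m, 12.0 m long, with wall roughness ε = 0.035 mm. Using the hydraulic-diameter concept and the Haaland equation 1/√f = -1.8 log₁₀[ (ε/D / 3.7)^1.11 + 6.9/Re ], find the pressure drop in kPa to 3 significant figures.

Hydraulic diameter D_h = 4A/P = D_o - D_i = 0.203 - 0.102 = 0.101 m.
Re = ρVD_h/μ = 1.4·37.1·0.101/2.06e-05 = 2.547e+05.
ε/D_h = 3.5e-05/0.101 = 0.000347; Haaland gives 1/√f = -1.8 log₁₀[3.38e-05+2.71e-05] = 7.588, so f = 0.01737.
ΔP = f(L/D_h)(ρV²/2) = 0.01737·12/0.101·963.5 = 1988 Pa.
ΔP = 1.99 kPa.

ΔP ≈ 1.99 kPa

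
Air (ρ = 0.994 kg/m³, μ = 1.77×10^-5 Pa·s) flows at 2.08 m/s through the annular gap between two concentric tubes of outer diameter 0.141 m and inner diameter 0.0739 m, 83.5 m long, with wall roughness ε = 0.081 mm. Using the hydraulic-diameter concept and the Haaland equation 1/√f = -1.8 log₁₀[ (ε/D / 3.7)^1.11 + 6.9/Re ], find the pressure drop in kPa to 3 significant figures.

Hydraulic diameter D_h = 4A/P = D_o - D_i = 0.141 - 0.0739 = 0.0671 m.
Re = ρVD_h/μ = 0.994·2.08·0.0671/1.77e-05 = 7838.
ε/D_h = 8.1e-05/0.0671 = 0.00121; Haaland gives 1/√f = -1.8 log₁₀[0.000135+0.00088] = 5.388, so f = 0.03444.
ΔP = f(L/D_h)(ρV²/2) = 0.03444·83.5/0.0671·2.15 = 92.16 Pa.
ΔP = 0.0922 kPa.

ΔP ≈ 0.0922 kPa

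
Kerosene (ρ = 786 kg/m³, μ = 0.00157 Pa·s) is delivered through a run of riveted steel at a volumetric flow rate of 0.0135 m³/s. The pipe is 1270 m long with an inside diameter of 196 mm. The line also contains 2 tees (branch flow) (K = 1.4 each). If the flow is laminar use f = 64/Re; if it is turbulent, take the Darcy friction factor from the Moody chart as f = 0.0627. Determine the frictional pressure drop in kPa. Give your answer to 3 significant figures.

ΔP ≈ 32.2 kPa

Cross-sectional area A = πD²/4 = π(0.196)²/4 = 0.03017 m²; mean velocity V = Q/A = 0.0135/0.03017 = 0.4474 m/s.
Reynolds number Re = ρVD/μ = 786 · 0.4474 · 0.196 / 0.00157 = 4.39e+04.
Re > 4000 → turbulent; use the Moody-chart value f = 0.0627.
Total minor-loss coefficient ΣK = 2·1.4 = 2.8.
ΔP = [f·L/D + ΣK]·(ρV²/2) = [0.0627·1270/0.196 + 2.8]·(786·0.4474²/2) = [406.3 + 2.8]·78.68 = 3.219e+04 Pa.
ΔP = 3.219e+04 Pa = 32.2 kPa.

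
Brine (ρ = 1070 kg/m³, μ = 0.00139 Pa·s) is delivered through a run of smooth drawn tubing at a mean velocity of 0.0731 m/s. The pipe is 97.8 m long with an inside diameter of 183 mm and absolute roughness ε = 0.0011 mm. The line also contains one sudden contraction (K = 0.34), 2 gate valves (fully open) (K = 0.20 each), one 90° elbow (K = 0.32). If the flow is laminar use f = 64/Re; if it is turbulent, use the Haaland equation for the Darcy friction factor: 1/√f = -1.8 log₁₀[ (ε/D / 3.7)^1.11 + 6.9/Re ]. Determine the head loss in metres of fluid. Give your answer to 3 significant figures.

Reynolds number Re = ρVD/μ = 1070 · 0.0731 · 0.183 / 0.00139 = 1.03e+04.
Re > 4000 → turbulent. Relative roughness ε/D = 1.1e-06/0.183 = 6.01e-06. Haaland: 1/√f = -1.8 log₁₀[(6.01e-06/3.7)^1.11 + 6.9/1.03e+04] = -1.8 log₁₀[3.75e-07 + 0.00067] = 5.713, so f = 0.03064.
Total minor-loss coefficient ΣK = 1·0.34 + 2·0.2 + 1·0.32 = 1.06.
ΔP = [f·L/D + ΣK]·(ρV²/2) = [0.03064·97.8/0.183 + 1.06]·(1070·0.0731²/2) = [16.38 + 1.06]·2.859 = 49.85 Pa.
Head loss h_f = ΔP/(ρg) = 49.85/(1070·9.81) = 0.00475 m.

h_f ≈ 0.00475 m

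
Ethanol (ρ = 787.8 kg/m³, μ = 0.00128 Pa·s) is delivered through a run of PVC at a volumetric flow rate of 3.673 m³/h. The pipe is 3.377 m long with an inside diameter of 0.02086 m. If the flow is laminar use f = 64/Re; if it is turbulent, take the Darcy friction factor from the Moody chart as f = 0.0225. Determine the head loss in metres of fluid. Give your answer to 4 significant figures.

Q = 3.673 m³/h = 3.673/3600 = 0.00102 m³/s.
Cross-sectional area A = πD²/4 = π(0.02086)²/4 = 0.0003418 m²; mean velocity V = Q/A = 0.00102/0.0003418 = 2.985 m/s.
Reynolds number Re = ρVD/μ = 787.8 · 2.985 · 0.02086 / 0.00128 = 3.833e+04.
Re > 4000 → turbulent; use the Moody-chart value f = 0.0225.
Darcy-Weisbach: ΔP = f(L/D)(ρV²/2) = 0.0225·(3.377/0.02086)·(787.8·2.985²/2) = 0.0225·161.9·3511 = 1.279e+04 Pa.
Head loss h_f = ΔP/(ρg) = 1.279e+04/(787.8·9.81) = 1.655 m.

h_f ≈ 1.655 m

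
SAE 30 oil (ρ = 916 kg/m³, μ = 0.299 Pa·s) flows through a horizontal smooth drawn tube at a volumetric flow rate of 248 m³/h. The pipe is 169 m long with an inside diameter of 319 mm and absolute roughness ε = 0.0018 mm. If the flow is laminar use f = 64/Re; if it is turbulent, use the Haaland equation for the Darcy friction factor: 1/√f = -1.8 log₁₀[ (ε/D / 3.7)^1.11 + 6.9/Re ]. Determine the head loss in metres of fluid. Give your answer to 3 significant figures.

Q = 248 m³/h = 248/3600 = 0.06889 m³/s.
Cross-sectional area A = πD²/4 = π(0.319)²/4 = 0.07992 m²; mean velocity V = Q/A = 0.06889/0.07992 = 0.8619 m/s.
Reynolds number Re = ρVD/μ = 916 · 0.8619 · 0.319 / 0.299 = 842.4.
Re < 2300 → laminar flow, so f = 64/Re = 64/842.4 = 0.07598 (the turbulent correlation is not needed).
Darcy-Weisbach: ΔP = f(L/D)(ρV²/2) = 0.07598·(169/0.319)·(916·0.8619²/2) = 0.07598·529.8·340.3 = 1.37e+04 Pa.
Head loss h_f = ΔP/(ρg) = 1.37e+04/(916·9.81) = 1.52 m.

h_f ≈ 1.52 m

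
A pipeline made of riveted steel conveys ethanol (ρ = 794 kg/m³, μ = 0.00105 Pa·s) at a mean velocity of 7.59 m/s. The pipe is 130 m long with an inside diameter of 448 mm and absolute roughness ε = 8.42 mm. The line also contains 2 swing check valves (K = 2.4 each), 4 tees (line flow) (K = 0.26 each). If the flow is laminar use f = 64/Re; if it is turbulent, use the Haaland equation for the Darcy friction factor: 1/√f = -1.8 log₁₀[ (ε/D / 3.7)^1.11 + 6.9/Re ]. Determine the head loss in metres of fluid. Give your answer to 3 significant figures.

h_f ≈ 57.7 m

Reynolds number Re = ρVD/μ = 794 · 7.59 · 0.448 / 0.00105 = 2.571e+06.
Re > 4000 → turbulent. Relative roughness ε/D = 0.00842/0.448 = 0.0188. Haaland: 1/√f = -1.8 log₁₀[(0.0188/3.7)^1.11 + 6.9/2.571e+06] = -1.8 log₁₀[0.00284 + 2.68e-06] = 4.583, so f = 0.04761.
Total minor-loss coefficient ΣK = 2·2.4 + 4·0.26 = 5.84.
ΔP = [f·L/D + ΣK]·(ρV²/2) = [0.04761·130/0.448 + 5.84]·(794·7.59²/2) = [13.82 + 5.84]·2.287e+04 = 4.495e+05 Pa.
Head loss h_f = ΔP/(ρg) = 4.495e+05/(794·9.81) = 57.7 m.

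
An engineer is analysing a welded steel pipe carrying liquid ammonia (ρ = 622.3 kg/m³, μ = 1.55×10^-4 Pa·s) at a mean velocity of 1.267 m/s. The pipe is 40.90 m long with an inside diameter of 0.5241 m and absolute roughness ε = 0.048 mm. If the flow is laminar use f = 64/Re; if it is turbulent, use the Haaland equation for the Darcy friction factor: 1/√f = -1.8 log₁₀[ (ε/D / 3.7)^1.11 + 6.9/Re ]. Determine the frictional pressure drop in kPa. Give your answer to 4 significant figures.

ΔP ≈ 0.4837 kPa

Reynolds number Re = ρVD/μ = 622.3 · 1.267 · 0.5241 / 0.000155 = 2.666e+06.
Re > 4000 → turbulent. Relative roughness ε/D = 4.8e-05/0.5241 = 9.16e-05. Haaland: 1/√f = -1.8 log₁₀[(9.16e-05/3.7)^1.11 + 6.9/2.666e+06] = -1.8 log₁₀[7.71e-06 + 2.59e-06] = 8.977, so f = 0.01241.
Darcy-Weisbach: ΔP = f(L/D)(ρV²/2) = 0.01241·(40.9/0.5241)·(622.3·1.267²/2) = 0.01241·78.04·499.5 = 483.7 Pa.
ΔP = 483.7 Pa = 0.4837 kPa.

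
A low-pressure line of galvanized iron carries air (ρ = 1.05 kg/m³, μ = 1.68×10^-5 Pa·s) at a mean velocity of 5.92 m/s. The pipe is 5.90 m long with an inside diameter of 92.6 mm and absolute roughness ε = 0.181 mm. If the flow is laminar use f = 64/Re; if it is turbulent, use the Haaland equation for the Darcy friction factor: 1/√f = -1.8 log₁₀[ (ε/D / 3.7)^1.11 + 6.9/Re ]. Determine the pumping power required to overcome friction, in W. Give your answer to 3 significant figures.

Reynolds number Re = ρVD/μ = 1.05 · 5.92 · 0.0926 / 1.68e-05 = 3.426e+04.
Re > 4000 → turbulent. Relative roughness ε/D = 0.000181/0.0926 = 0.00195. Haaland: 1/√f = -1.8 log₁₀[(0.00195/3.7)^1.11 + 6.9/3.426e+04] = -1.8 log₁₀[0.00023 + 0.000201] = 6.057, so f = 0.02726.
Darcy-Weisbach: ΔP = f(L/D)(ρV²/2) = 0.02726·(5.9/0.0926)·(1.05·5.92²/2) = 0.02726·63.71·18.4 = 31.96 Pa.
Q = V·A = 5.92·0.006735 = 0.03987 m³/s.
Pumping power P = QΔP = 0.03987·31.96 = 1.274 W = 1.27 W.

P ≈ 1.27 W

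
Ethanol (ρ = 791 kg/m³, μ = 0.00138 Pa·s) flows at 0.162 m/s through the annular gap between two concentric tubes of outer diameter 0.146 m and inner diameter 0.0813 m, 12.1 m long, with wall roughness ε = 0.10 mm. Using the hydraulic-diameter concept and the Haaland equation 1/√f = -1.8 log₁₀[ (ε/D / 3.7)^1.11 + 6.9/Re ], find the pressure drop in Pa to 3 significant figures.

Hydraulic diameter D_h = 4A/P = D_o - D_i = 0.146 - 0.0813 = 0.0647 m.
Re = ρVD_h/μ = 791·0.162·0.0647/0.00138 = 6008.
ε/D_h = 0.0001/0.0647 = 0.00155; Haaland gives 1/√f = -1.8 log₁₀[0.000177+0.00115] = 5.179, so f = 0.03728.
ΔP = f(L/D_h)(ρV²/2) = 0.03728·12.1/0.0647·10.38 = 72.36 Pa.

ΔP ≈ 72.4 Pa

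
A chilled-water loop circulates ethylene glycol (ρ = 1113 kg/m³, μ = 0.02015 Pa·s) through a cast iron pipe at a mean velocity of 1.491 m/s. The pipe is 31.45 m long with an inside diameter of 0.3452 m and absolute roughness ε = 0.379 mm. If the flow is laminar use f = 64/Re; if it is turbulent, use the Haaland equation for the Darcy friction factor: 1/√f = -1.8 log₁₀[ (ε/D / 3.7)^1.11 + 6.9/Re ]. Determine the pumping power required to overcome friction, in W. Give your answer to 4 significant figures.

P ≈ 410.5 W

Reynolds number Re = ρVD/μ = 1113 · 1.491 · 0.3452 / 0.0202 = 2.843e+04.
Re > 4000 → turbulent. Relative roughness ε/D = 0.000379/0.3452 = 0.0011. Haaland: 1/√f = -1.8 log₁₀[(0.0011/3.7)^1.11 + 6.9/2.843e+04] = -1.8 log₁₀[0.000121 + 0.000243] = 6.19, so f = 0.0261.
Darcy-Weisbach: ΔP = f(L/D)(ρV²/2) = 0.0261·(31.45/0.3452)·(1113·1.491²/2) = 0.0261·91.11·1237 = 2942 Pa.
Q = V·A = 1.491·0.09359 = 0.1395 m³/s.
Pumping power P = QΔP = 0.1395·2942 = 410.52 W = 410.5 W.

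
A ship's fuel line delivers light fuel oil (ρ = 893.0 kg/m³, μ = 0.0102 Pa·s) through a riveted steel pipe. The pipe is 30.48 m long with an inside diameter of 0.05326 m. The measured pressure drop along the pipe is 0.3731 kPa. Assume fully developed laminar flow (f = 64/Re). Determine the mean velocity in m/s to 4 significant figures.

For laminar flow, f = 64/Re with Re = ρVD/μ, so Darcy-Weisbach reduces to ΔP = 32μLV/D². Solving for V: V = ΔP·D²/(32μL) = 373.1·(0.05326)²/(32·0.0102·30.48) = 0.1064 m/s.
Check: Re = ρVD/μ = 893·0.1064·0.05326/0.0102 = 496 < 2300, so the laminar assumption holds.

V ≈ 0.1064 m/s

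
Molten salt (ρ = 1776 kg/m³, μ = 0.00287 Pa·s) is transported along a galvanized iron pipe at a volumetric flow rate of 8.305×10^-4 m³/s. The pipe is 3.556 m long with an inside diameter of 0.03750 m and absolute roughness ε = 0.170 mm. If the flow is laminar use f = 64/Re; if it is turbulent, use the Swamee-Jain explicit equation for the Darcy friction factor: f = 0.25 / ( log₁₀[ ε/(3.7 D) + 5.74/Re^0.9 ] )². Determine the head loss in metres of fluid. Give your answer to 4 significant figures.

h_f ≈ 0.09526 m

Cross-sectional area A = πD²/4 = π(0.0375)²/4 = 0.001104 m²; mean velocity V = Q/A = 0.0008305/0.001104 = 0.7519 m/s.
Reynolds number Re = ρVD/μ = 1776 · 0.7519 · 0.0375 / 0.00287 = 1.745e+04.
Re > 4000 → turbulent. Relative roughness ε/D = 0.00017/0.0375 = 0.00453. Swamee-Jain: f = 0.25/(log₁₀[0.00453/3.7 + 5.74/1.745e+04^0.9])² = 0.25/(log₁₀[0.00123 + 0.000874])² = 0.25/(-2.678)² = 0.03486.
Darcy-Weisbach: ΔP = f(L/D)(ρV²/2) = 0.03486·(3.556/0.0375)·(1776·0.7519²/2) = 0.03486·94.83·502.1 = 1660 Pa.
Head loss h_f = ΔP/(ρg) = 1660/(1776·9.81) = 0.09526 m.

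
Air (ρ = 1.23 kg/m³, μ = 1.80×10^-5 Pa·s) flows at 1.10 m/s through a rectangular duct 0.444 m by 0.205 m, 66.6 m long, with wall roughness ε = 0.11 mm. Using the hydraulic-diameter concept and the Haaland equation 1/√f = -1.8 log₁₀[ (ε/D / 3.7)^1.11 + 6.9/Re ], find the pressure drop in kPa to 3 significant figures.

ΔP ≈ 0.00462 kPa

Hydraulic diameter D_h = 4A/P = 4·(0.444·0.205)/(2·(0.444+0.205)) = 0.3641/1.298 = 0.2805 m.
Re = ρVD_h/μ = 1.23·1.1·0.2805/1.8e-05 = 2.108e+04.
ε/D_h = 0.00011/0.2805 = 0.000392; Haaland gives 1/√f = -1.8 log₁₀[3.87e-05+0.000327] = 6.186, so f = 0.02613.
ΔP = f(L/D_h)(ρV²/2) = 0.02613·66.6/0.2805·0.7442 = 4.618 Pa.
ΔP = 0.00462 kPa.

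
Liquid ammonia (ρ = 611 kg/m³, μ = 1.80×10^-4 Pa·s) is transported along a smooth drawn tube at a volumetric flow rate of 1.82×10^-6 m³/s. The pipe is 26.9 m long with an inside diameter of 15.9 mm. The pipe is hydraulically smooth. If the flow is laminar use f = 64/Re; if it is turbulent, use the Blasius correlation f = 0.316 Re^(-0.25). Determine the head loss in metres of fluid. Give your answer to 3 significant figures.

h_f ≈ 9.37×10^-4 m

Cross-sectional area A = πD²/4 = π(0.0159)²/4 = 0.0001986 m²; mean velocity V = Q/A = 1.82e-06/0.0001986 = 0.009166 m/s.
Reynolds number Re = ρVD/μ = 611 · 0.009166 · 0.0159 / 0.00018 = 494.7.
Re < 2300 → laminar flow, so f = 64/Re = 64/494.7 = 0.1294 (the turbulent correlation is not needed).
Darcy-Weisbach: ΔP = f(L/D)(ρV²/2) = 0.1294·(26.9/0.0159)·(611·0.009166²/2) = 0.1294·1692·0.02567 = 5.618 Pa.
Head loss h_f = ΔP/(ρg) = 5.618/(611·9.81) = 9.37×10^-4 m.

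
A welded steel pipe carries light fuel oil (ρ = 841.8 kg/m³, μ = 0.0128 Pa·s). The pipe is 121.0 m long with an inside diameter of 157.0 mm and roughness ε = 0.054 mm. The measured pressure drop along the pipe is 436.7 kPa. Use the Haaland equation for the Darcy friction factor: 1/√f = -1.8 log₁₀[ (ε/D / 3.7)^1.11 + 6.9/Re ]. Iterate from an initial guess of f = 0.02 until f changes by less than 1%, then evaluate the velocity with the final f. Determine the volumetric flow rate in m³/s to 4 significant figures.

Rearranging Darcy-Weisbach: V = √(2·ΔP·D/(f·L·ρ)). With ε/D = 5.4e-05/0.157 = 0.000344, iterate starting from f = 0.02:
  f = 0.02 → V = √(2·4.367e+05·0.157/(0.02·121·841.8)) = 8.204 m/s; Re = ρVD/μ = 8.471e+04; f → 0.01989
Converged (Δf/f < 1%). With the final f = 0.01989: V = √(2·4.367e+05·0.157/(0.01989·121·841.8)) = 8.228 m/s.
Q = V·A = 8.228·(π/4·0.157²) = 0.1593 m³/s = 0.1593 m³/s.

Q ≈ 0.1593 m³/s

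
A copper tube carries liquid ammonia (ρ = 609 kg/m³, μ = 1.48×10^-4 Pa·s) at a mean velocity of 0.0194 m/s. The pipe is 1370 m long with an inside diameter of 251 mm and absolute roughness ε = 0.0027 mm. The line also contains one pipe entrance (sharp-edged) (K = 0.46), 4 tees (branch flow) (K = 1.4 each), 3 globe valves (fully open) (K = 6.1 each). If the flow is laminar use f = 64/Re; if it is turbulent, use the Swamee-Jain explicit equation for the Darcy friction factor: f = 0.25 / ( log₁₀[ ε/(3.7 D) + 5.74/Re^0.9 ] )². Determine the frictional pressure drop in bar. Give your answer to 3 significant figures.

Reynolds number Re = ρVD/μ = 609 · 0.0194 · 0.251 / 0.000148 = 2.004e+04.
Re > 4000 → turbulent. Relative roughness ε/D = 2.7e-06/0.251 = 1.08e-05. Swamee-Jain: f = 0.25/(log₁₀[1.08e-05/3.7 + 5.74/2.004e+04^0.9])² = 0.25/(log₁₀[2.91e-06 + 0.000771])² = 0.25/(-3.111)² = 0.02583.
Total minor-loss coefficient ΣK = 1·0.46 + 4·1.4 + 3·6.1 = 24.4.
ΔP = [f·L/D + ΣK]·(ρV²/2) = [0.02583·1370/0.251 + 24.4]·(609·0.0194²/2) = [141 + 24.4]·0.1146 = 18.95 Pa.
ΔP = 18.95 Pa = 1.89×10^-4 bar.

ΔP ≈ 1.89×10^-4 bar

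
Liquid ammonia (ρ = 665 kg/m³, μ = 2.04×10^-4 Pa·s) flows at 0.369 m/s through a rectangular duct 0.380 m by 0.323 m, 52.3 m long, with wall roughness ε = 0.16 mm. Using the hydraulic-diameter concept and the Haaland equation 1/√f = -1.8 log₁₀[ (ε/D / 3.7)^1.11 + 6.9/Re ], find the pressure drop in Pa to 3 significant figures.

Hydraulic diameter D_h = 4A/P = 4·(0.38·0.323)/(2·(0.38+0.323)) = 0.491/1.406 = 0.3492 m.
Re = ρVD_h/μ = 665·0.369·0.3492/0.000204 = 4.2e+05.
ε/D_h = 0.00016/0.3492 = 0.000458; Haaland gives 1/√f = -1.8 log₁₀[4.6e-05+1.64e-05] = 7.568, so f = 0.01746.
ΔP = f(L/D_h)(ρV²/2) = 0.01746·52.3/0.3492·45.27 = 118.4 Pa.

ΔP ≈ 118 Pa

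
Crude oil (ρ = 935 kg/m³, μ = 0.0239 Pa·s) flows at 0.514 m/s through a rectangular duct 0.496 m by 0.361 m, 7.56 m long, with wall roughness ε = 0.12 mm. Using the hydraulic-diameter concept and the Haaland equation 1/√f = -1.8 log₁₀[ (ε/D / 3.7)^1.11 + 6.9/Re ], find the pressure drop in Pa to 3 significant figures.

ΔP ≈ 73.1 Pa

Hydraulic diameter D_h = 4A/P = 4·(0.496·0.361)/(2·(0.496+0.361)) = 0.7162/1.714 = 0.4179 m.
Re = ρVD_h/μ = 935·0.514·0.4179/0.0239 = 8403.
ε/D_h = 0.00012/0.4179 = 0.000287; Haaland gives 1/√f = -1.8 log₁₀[2.74e-05+0.000821] = 5.528, so f = 0.03272.
ΔP = f(L/D_h)(ρV²/2) = 0.03272·7.56/0.4179·123.5 = 73.11 Pa.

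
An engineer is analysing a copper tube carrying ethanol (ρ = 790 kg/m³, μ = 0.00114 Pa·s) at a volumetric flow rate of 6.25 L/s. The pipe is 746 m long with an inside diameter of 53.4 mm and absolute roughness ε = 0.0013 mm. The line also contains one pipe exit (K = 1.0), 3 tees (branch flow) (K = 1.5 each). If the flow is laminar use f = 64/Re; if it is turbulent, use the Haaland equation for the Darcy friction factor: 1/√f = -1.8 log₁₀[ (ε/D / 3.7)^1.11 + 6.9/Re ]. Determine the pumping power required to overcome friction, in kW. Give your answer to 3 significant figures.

Q = 6.25 L/s = 6.25/1000 = 0.00625 m³/s.
Cross-sectional area A = πD²/4 = π(0.0534)²/4 = 0.00224 m²; mean velocity V = Q/A = 0.00625/0.00224 = 2.791 m/s.
Reynolds number Re = ρVD/μ = 790 · 2.791 · 0.0534 / 0.00114 = 1.033e+05.
Re > 4000 → turbulent. Relative roughness ε/D = 1.3e-06/0.0534 = 2.43e-05. Haaland: 1/√f = -1.8 log₁₀[(2.43e-05/3.7)^1.11 + 6.9/1.033e+05] = -1.8 log₁₀[1.77e-06 + 6.68e-05] = 7.495, so f = 0.0178.
Total minor-loss coefficient ΣK = 1·1 + 3·1.5 = 5.5.
ΔP = [f·L/D + ΣK]·(ρV²/2) = [0.0178·746/0.0534 + 5.5]·(790·2.791²/2) = [248.7 + 5.5]·3076 = 7.82e+05 Pa.
Pumping power P = QΔP = 0.00625·7.82e+05 = 4887 W = 4.89 kW.

P ≈ 4.89 kW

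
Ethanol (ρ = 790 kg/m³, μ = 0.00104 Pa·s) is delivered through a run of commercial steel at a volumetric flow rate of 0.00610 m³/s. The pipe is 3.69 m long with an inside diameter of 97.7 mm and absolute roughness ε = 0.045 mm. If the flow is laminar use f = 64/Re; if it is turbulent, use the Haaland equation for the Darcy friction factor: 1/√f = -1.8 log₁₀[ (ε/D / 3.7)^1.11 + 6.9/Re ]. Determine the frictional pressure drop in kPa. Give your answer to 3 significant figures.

Cross-sectional area A = πD²/4 = π(0.0977)²/4 = 0.007497 m²; mean velocity V = Q/A = 0.0061/0.007497 = 0.8137 m/s.
Reynolds number Re = ρVD/μ = 790 · 0.8137 · 0.0977 / 0.00104 = 6.039e+04.
Re > 4000 → turbulent. Relative roughness ε/D = 4.5e-05/0.0977 = 0.000461. Haaland: 1/√f = -1.8 log₁₀[(0.000461/3.7)^1.11 + 6.9/6.039e+04] = -1.8 log₁₀[4.63e-05 + 0.000114] = 6.83, so f = 0.02144.
Darcy-Weisbach: ΔP = f(L/D)(ρV²/2) = 0.02144·(3.69/0.0977)·(790·0.8137²/2) = 0.02144·37.77·261.5 = 211.7 Pa.
ΔP = 211.7 Pa = 0.212 kPa.

ΔP ≈ 0.212 kPa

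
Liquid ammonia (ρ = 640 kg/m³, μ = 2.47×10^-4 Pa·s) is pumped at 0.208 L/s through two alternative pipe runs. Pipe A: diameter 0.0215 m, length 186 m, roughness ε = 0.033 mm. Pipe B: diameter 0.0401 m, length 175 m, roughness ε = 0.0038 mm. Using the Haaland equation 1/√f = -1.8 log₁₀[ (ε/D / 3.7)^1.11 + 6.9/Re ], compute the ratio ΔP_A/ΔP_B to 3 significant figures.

ΔP_A/ΔP_B ≈ 23.7

Pipe A: V = Q/A = 0.000208/0.0003631 = 0.5729 m/s; Re = 3.192e+04; ε/D = 0.00153; Haaland → f = 0.0266; ΔP_A = f(L/D)(ρV²/2) = 2.417e+04 Pa.
Pipe B: V = Q/A = 0.000208/0.001263 = 0.1647 m/s; Re = 1.711e+04; ε/D = 9.48e-05; Haaland → f = 0.02692; ΔP_B = f(L/D)(ρV²/2) = 1020 Pa.
ΔP_A/ΔP_B = 2.417e+04/1020 = 23.7.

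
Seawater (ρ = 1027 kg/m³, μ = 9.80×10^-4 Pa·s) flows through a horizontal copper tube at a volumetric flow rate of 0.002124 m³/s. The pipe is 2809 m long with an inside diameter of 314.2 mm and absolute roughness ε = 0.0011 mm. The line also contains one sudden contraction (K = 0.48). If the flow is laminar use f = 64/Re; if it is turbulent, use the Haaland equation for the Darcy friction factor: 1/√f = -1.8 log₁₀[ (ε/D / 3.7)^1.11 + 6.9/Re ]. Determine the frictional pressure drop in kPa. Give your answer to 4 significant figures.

ΔP ≈ 0.1097 kPa

Cross-sectional area A = πD²/4 = π(0.3142)²/4 = 0.07754 m²; mean velocity V = Q/A = 0.002124/0.07754 = 0.02739 m/s.
Reynolds number Re = ρVD/μ = 1027 · 0.02739 · 0.3142 / 0.00098 = 9020.
Re > 4000 → turbulent. Relative roughness ε/D = 1.1e-06/0.3142 = 3.5e-06. Haaland: 1/√f = -1.8 log₁₀[(3.5e-06/3.7)^1.11 + 6.9/9020] = -1.8 log₁₀[2.06e-07 + 0.000765] = 5.609, so f = 0.03178.
Total minor-loss coefficient ΣK = 1·0.48 = 0.48.
ΔP = [f·L/D + ΣK]·(ρV²/2) = [0.03178·2809/0.3142 + 0.48]·(1027·0.02739²/2) = [284.1 + 0.48]·0.3853 = 109.7 Pa.
ΔP = 109.7 Pa = 0.1097 kPa.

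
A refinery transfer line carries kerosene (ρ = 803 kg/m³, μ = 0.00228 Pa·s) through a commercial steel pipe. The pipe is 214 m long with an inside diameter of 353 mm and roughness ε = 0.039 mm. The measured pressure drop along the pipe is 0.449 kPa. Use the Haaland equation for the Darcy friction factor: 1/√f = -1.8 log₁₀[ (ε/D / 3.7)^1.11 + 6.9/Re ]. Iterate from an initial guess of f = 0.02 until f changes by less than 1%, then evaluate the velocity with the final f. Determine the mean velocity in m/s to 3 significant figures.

V ≈ 0.285 m/s

Rearranging Darcy-Weisbach: V = √(2·ΔP·D/(f·L·ρ)). With ε/D = 3.9e-05/0.353 = 0.00011, iterate starting from f = 0.02:
  f = 0.02 → V = √(2·449·0.353/(0.02·214·803)) = 0.3037 m/s; Re = ρVD/μ = 3.776e+04; f → 0.02235
  f = 0.02235 → V = 0.2873 m/s; Re = 3.572e+04; f → 0.02263
  f = 0.02263 → V = 0.2855 m/s; Re = 3.55e+04; f → 0.02266
Converged (Δf/f < 1%). With the final f = 0.02266: V = √(2·449·0.353/(0.02266·214·803)) = 0.2853 m/s.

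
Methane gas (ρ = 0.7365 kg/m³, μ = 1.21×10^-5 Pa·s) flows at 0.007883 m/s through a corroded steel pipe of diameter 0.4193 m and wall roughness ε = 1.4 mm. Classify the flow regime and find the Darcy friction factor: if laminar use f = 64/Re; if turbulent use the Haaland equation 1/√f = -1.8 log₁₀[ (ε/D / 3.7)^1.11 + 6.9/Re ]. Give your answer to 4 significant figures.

Re = ρVD/μ = 0.7365·0.007883·0.4193/1.21e-05 = 201.2.
Re < 2300 → laminar, so f = 64/Re = 0.3181 (roughness is irrelevant in laminar flow).

f ≈ 0.3181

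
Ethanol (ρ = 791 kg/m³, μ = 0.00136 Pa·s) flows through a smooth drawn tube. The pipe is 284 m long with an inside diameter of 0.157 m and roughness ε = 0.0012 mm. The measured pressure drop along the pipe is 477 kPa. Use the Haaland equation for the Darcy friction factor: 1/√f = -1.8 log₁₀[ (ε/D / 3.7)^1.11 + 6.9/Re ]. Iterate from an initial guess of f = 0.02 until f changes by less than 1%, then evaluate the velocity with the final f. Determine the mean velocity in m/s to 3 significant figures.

Rearranging Darcy-Weisbach: V = √(2·ΔP·D/(f·L·ρ)). With ε/D = 1.2e-06/0.157 = 7.64e-06, iterate starting from f = 0.02:
  f = 0.02 → V = √(2·4.77e+05·0.157/(0.02·284·791)) = 5.774 m/s; Re = ρVD/μ = 5.272e+05; f → 0.01303
  f = 0.01303 → V = 7.154 m/s; Re = 6.532e+05; f → 0.01256
  f = 0.01256 → V = 7.285 m/s; Re = 6.652e+05; f → 0.01252
Converged (Δf/f < 1%). With the final f = 0.01252: V = √(2·4.77e+05·0.157/(0.01252·284·791)) = 7.296 m/s.

V ≈ 7.30 m/s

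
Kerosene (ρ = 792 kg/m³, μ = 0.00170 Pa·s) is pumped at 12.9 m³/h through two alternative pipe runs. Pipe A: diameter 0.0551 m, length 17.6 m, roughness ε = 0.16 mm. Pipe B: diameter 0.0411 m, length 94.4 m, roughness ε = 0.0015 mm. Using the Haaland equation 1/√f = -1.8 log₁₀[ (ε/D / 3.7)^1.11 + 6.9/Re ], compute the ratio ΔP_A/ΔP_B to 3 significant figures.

Pipe A: V = Q/A = 0.003583/0.002384 = 1.503 m/s; Re = 3.858e+04; ε/D = 0.0029; Haaland → f = 0.02885; ΔP_A = f(L/D)(ρV²/2) = 8242 Pa.
Pipe B: V = Q/A = 0.003583/0.001327 = 2.701 m/s; Re = 5.172e+04; ε/D = 3.65e-05; Haaland → f = 0.02065; ΔP_B = f(L/D)(ρV²/2) = 1.37e+05 Pa.
ΔP_A/ΔP_B = 8242/1.37e+05 = 0.0601.

ΔP_A/ΔP_B ≈ 0.0601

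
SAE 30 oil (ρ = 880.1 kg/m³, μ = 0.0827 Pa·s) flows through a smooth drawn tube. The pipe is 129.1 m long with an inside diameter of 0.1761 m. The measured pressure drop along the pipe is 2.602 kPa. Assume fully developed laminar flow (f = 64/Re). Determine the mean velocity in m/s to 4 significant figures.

For laminar flow, f = 64/Re with Re = ρVD/μ, so Darcy-Weisbach reduces to ΔP = 32μLV/D². Solving for V: V = ΔP·D²/(32μL) = 2602·(0.1761)²/(32·0.0827·129.1) = 0.2362 m/s.
Check: Re = ρVD/μ = 880.1·0.2362·0.1761/0.0827 = 442.6 < 2300, so the laminar assumption holds.

V ≈ 0.2362 m/s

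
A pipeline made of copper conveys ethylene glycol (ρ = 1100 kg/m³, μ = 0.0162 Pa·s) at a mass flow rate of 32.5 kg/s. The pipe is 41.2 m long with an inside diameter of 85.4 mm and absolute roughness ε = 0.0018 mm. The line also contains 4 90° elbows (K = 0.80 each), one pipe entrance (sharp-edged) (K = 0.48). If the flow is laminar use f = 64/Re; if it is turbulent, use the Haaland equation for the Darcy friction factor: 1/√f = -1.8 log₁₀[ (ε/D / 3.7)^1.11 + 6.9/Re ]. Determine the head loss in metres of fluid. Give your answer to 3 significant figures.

h_f ≈ 20.3 m

A = πD²/4 = π(0.0854)²/4 = 0.005728 m²; mean velocity V = ṁ/(ρA) = 32.5/(1100 · 0.005728) = 5.158 m/s.
Reynolds number Re = ρVD/μ = 1100 · 5.158 · 0.0854 / 0.0162 = 2.991e+04.
Re > 4000 → turbulent. Relative roughness ε/D = 1.8e-06/0.0854 = 2.11e-05. Haaland: 1/√f = -1.8 log₁₀[(2.11e-05/3.7)^1.11 + 6.9/2.991e+04] = -1.8 log₁₀[1.51e-06 + 0.000231] = 6.541, so f = 0.02337.
Total minor-loss coefficient ΣK = 4·0.8 + 1·0.48 = 3.68.
ΔP = [f·L/D + ΣK]·(ρV²/2) = [0.02337·41.2/0.0854 + 3.68]·(1100·5.158²/2) = [11.27 + 3.68]·1.463e+04 = 2.188e+05 Pa.
Head loss h_f = ΔP/(ρg) = 2.188e+05/(1100·9.81) = 20.3 m.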